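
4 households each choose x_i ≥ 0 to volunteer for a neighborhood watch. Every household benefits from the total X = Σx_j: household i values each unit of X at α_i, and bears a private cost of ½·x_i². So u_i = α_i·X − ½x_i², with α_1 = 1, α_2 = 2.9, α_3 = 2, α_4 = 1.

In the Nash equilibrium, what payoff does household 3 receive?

Household i's FOC: ∂u_i/∂x_i = α_i − x_i = 0, so x_i* = α_i.
NE contributions = (1, 2.9, 2, 1); X = 6.9.
u_3 = α_3·X − ½·(x_3)² = 2·6.9 − ½·2² = 11.8.

11.8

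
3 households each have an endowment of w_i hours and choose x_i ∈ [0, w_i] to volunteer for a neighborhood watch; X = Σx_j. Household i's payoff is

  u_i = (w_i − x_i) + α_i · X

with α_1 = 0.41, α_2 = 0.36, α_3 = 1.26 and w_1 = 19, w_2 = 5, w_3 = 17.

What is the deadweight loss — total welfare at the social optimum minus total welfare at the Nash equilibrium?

24.72

∂u_i/∂x_i = α_i − 1, so household i contributes w_i if α_i > 1, else 0.
α_i > 1 for i ∈ {3}; NE contributions (0, 0, 17), X = 17.
W^NE = Σw_i − X^NE + (Σα_i)·X^NE = 41 + 1.03·17 = 58.51.
Planner: ∂(Σu_j)/∂x_i = Σα_j − 1 = 1.03 > 0, so everyone contributes w_i; X^SO = 41, W^SO = 41 + 1.03·41 = 83.23.
Deadweight loss = 24.72.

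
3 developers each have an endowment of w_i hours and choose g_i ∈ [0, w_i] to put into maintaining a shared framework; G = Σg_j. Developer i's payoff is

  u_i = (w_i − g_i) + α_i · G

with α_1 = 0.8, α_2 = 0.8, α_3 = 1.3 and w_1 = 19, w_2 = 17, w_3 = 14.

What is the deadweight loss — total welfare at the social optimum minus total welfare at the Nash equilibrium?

∂u_i/∂g_i = α_i − 1, so developer i contributes w_i if α_i > 1, else 0.
α_i > 1 for i ∈ {3}; NE contributions (0, 0, 14), G = 14.
W^NE = Σw_i − G^NE + (Σα_i)·G^NE = 50 + 1.9·14 = 76.6.
Planner: ∂(Σu_j)/∂g_i = Σα_j − 1 = 1.9 > 0, so everyone contributes w_i; G^SO = 50, W^SO = 50 + 1.9·50 = 145.
Deadweight loss = 68.4.

68.4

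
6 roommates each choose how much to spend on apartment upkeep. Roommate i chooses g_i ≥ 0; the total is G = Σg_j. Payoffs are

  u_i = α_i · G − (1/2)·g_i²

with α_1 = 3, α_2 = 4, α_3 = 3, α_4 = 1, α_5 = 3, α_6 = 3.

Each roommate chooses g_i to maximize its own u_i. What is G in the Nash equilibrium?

Roommate i's FOC: ∂u_i/∂g_i = α_i − g_i = 0, so g_i* = α_i.
NE contributions = (3, 4, 3, 1, 3, 3); G = 17.

17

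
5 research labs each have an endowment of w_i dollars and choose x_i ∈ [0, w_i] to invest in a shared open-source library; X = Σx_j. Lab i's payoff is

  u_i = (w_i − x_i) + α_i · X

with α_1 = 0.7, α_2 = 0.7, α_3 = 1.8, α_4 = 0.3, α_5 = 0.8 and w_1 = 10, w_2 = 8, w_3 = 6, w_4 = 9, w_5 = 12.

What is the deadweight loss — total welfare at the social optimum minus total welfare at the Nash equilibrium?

∂u_i/∂x_i = α_i − 1, so lab i contributes w_i if α_i > 1, else 0.
α_i > 1 for i ∈ {3}; NE contributions (0, 0, 6, 0, 0), X = 6.
W^NE = Σw_i − X^NE + (Σα_i)·X^NE = 45 + 3.3·6 = 64.8.
Planner: ∂(Σu_j)/∂x_i = Σα_j − 1 = 3.3 > 0, so everyone contributes w_i; X^SO = 45, W^SO = 45 + 3.3·45 = 193.5.
Deadweight loss = 128.7.

128.7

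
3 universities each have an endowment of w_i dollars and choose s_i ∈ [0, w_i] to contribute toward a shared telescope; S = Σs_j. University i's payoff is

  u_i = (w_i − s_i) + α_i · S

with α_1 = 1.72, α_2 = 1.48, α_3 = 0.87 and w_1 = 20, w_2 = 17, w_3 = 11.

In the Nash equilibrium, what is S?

∂u_i/∂s_i = α_i − 1, so university i contributes w_i if α_i > 1, else 0.
α_i > 1 for i ∈ {1, 2}; NE contributions (20, 17, 0), S = 37.

37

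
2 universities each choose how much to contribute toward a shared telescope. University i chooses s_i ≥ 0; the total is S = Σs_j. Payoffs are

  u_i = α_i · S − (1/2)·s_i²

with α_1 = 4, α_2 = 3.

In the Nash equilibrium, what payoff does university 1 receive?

University i's FOC: ∂u_i/∂s_i = α_i − s_i = 0, so s_i* = α_i.
NE contributions = (4, 3); S = 7.
u_1 = α_1·S − ½·(s_1)² = 4·7 − ½·4² = 20.

20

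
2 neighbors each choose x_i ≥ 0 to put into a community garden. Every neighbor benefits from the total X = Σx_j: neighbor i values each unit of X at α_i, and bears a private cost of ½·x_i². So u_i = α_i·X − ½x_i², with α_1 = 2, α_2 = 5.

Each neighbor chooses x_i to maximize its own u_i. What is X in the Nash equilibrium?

7

Neighbor i's FOC: ∂u_i/∂x_i = α_i − x_i = 0, so x_i* = α_i.
NE contributions = (2, 5); X = 7.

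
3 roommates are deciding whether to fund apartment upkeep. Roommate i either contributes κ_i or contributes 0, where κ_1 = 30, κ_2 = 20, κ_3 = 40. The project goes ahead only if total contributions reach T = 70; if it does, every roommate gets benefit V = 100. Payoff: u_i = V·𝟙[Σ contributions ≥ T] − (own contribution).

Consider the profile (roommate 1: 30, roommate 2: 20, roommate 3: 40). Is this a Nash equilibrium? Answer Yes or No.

No

Total = 90 ≥ 70: provided.
Roommate 1 (pledges 30, payoff 70): dropping to 0 → total 60, payoff 0. No gain.
Roommate 2 (pledges 20, payoff 80): dropping to 0 → total 70, payoff 100. Profitable deviation.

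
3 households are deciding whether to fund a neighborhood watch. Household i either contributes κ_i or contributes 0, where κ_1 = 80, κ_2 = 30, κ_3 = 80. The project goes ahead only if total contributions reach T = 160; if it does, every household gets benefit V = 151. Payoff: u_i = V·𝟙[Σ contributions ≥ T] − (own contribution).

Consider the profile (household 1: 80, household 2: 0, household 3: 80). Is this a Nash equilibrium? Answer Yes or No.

Yes

Total = 160 ≥ 160: provided.
Household 1 (pledges 80, payoff 71): dropping to 0 → total 80, payoff 0. No gain.
Household 2 (pledges 0, payoff 151): pledging 30 → total 190, payoff 121. No gain.
Household 3 (pledges 80, payoff 71): dropping to 0 → total 80, payoff 0. No gain.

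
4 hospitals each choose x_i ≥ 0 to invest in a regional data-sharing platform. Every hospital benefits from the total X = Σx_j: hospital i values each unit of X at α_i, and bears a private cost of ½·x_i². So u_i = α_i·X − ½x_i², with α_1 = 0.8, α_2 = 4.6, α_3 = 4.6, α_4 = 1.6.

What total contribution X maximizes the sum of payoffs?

46.4

Planner FOC: ∂(Σu_j)/∂x_i = (Σα_j) − x_i = 0, so x_i^SO = Σα_j = 11.6 for every i; X^SO = 46.4.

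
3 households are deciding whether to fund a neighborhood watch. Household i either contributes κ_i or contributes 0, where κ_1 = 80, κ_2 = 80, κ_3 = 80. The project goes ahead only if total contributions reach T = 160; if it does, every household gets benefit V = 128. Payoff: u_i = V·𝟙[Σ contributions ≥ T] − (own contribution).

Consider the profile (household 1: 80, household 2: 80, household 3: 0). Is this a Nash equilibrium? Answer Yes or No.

Yes

Total = 160 ≥ 160: provided.
Household 1 (pledges 80, payoff 48): dropping to 0 → total 80, payoff 0. No gain.
Household 2 (pledges 80, payoff 48): dropping to 0 → total 80, payoff 0. No gain.
Household 3 (pledges 0, payoff 128): pledging 80 → total 240, payoff 48. No gain.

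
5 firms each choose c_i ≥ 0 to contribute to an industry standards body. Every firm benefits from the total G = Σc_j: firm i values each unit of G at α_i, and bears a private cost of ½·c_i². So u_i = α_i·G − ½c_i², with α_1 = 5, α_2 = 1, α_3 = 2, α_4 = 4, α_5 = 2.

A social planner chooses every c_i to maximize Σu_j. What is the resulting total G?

Planner FOC: ∂(Σu_j)/∂c_i = (Σα_j) − c_i = 0, so c_i^SO = Σα_j = 14 for every i; G^SO = 70.

70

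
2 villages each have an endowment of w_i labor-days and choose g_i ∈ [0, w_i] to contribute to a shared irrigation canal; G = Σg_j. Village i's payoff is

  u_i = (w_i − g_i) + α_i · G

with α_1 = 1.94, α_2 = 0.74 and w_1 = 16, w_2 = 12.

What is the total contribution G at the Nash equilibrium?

16

∂u_i/∂g_i = α_i − 1, so village i contributes w_i if α_i > 1, else 0.
α_i > 1 for i ∈ {1}; NE contributions (16, 0), G = 16.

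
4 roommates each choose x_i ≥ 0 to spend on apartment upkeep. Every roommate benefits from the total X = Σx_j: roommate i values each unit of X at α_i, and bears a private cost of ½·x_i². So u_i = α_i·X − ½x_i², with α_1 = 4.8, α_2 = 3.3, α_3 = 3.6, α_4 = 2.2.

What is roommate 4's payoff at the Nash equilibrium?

Roommate i's FOC: ∂u_i/∂x_i = α_i − x_i = 0, so x_i* = α_i.
NE contributions = (4.8, 3.3, 3.6, 2.2); X = 13.9.
u_4 = α_4·X − ½·(x_4)² = 2.2·13.9 − ½·2.2² = 28.16.

28.16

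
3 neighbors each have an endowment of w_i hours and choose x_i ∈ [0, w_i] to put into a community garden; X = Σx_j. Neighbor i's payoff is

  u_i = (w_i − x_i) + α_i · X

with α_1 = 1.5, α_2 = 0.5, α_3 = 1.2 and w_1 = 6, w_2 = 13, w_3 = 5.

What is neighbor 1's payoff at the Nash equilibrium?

16.5

∂u_i/∂x_i = α_i − 1, so neighbor i contributes w_i if α_i > 1, else 0.
α_i > 1 for i ∈ {1, 3}; NE contributions (6, 0, 5), X = 11.
u_1 = (6 − 6) + 1.5·11 = 16.5.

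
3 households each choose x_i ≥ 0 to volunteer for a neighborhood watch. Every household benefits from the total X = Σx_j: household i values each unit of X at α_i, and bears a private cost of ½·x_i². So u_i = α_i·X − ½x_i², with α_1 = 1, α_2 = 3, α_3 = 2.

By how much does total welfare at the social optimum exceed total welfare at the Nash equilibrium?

25

Household i's FOC: ∂u_i/∂x_i = α_i − x_i = 0, so x_i* = α_i.
NE contributions = (1, 3, 2); X = 6.
W^NE = (Σα)·X − ½Σα_i² = 6² − ½·14 = 29.
Planner sets x_i = Σα_j = 6 for every i, so X^SO = 3·6 = 18.
W^SO = (Σα)·X^SO − ½·3·(Σα)² = (3/2)·6² = 54.
Deadweight loss = W^SO − W^NE = 25.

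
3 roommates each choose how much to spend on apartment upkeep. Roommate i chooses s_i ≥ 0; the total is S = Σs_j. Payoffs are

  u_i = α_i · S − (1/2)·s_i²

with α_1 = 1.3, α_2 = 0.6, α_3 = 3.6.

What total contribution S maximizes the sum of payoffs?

16.5

Planner FOC: ∂(Σu_j)/∂s_i = (Σα_j) − s_i = 0, so s_i^SO = Σα_j = 5.5 for every i; S^SO = 16.5.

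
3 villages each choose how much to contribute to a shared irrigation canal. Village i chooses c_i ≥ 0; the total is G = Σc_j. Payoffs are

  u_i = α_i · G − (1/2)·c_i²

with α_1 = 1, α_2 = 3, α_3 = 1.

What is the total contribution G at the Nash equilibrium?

5

Village i's FOC: ∂u_i/∂c_i = α_i − c_i = 0, so c_i* = α_i.
NE contributions = (1, 3, 1); G = 5.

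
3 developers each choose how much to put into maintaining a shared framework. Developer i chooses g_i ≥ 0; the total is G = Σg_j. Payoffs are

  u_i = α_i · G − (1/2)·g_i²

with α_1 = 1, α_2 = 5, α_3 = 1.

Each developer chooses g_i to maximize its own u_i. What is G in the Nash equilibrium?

Developer i's FOC: ∂u_i/∂g_i = α_i − g_i = 0, so g_i* = α_i.
NE contributions = (1, 5, 1); G = 7.

7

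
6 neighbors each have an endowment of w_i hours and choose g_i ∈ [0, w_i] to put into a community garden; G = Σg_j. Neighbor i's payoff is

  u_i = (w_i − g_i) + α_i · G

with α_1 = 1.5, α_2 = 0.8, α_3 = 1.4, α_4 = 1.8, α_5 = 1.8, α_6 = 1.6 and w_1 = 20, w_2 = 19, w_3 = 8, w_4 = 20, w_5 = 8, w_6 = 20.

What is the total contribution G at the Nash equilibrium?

∂u_i/∂g_i = α_i − 1, so neighbor i contributes w_i if α_i > 1, else 0.
α_i > 1 for i ∈ {1, 3, 4, 5, 6}; NE contributions (20, 0, 8, 20, 8, 20), G = 76.

76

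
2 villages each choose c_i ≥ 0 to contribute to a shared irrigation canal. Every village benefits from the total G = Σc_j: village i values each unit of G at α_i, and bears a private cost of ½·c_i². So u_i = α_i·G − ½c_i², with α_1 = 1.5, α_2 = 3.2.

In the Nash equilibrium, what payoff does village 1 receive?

Village i's FOC: ∂u_i/∂c_i = α_i − c_i = 0, so c_i* = α_i.
NE contributions = (1.5, 3.2); G = 4.7.
u_1 = α_1·G − ½·(c_1)² = 1.5·4.7 − ½·1.5² = 5.925.

5.925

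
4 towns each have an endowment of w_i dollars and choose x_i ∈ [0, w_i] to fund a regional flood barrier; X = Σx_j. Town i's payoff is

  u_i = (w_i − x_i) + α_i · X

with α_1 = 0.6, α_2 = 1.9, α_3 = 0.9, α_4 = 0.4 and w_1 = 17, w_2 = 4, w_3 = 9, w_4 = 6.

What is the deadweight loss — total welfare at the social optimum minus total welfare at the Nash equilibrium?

∂u_i/∂x_i = α_i − 1, so town i contributes w_i if α_i > 1, else 0.
α_i > 1 for i ∈ {2}; NE contributions (0, 4, 0, 0), X = 4.
W^NE = Σw_i − X^NE + (Σα_i)·X^NE = 36 + 2.8·4 = 47.2.
Planner: ∂(Σu_j)/∂x_i = Σα_j − 1 = 2.8 > 0, so everyone contributes w_i; X^SO = 36, W^SO = 36 + 2.8·36 = 136.8.
Deadweight loss = 89.6.

89.6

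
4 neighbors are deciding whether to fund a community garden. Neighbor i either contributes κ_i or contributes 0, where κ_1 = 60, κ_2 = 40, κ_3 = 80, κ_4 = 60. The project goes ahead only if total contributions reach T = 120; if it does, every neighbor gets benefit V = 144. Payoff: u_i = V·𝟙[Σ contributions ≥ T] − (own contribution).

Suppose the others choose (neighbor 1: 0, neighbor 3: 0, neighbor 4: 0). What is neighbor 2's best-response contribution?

0

Others' total = 0. Even contributing 40 gives 40 < 120: no benefit either way.
Best response: 0.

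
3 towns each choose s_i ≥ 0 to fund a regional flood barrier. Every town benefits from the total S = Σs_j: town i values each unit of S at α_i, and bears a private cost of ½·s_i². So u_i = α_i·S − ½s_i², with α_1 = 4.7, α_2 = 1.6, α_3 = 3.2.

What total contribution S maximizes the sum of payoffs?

Planner FOC: ∂(Σu_j)/∂s_i = (Σα_j) − s_i = 0, so s_i^SO = Σα_j = 9.5 for every i; S^SO = 28.5.

28.5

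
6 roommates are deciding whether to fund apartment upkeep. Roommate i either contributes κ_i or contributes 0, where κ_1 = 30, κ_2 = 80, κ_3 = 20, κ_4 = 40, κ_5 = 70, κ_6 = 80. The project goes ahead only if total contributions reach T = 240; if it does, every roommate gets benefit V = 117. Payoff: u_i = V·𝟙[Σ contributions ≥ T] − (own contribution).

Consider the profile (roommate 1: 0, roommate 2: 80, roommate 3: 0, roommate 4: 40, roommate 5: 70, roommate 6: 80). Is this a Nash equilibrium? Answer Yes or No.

Total = 270 ≥ 240: provided.
Roommate 1 (pledges 0, payoff 117): pledging 30 → total 300, payoff 87. No gain.
Roommate 2 (pledges 80, payoff 37): dropping to 0 → total 190, payoff 0. No gain.
Roommate 3 (pledges 0, payoff 117): pledging 20 → total 290, payoff 97. No gain.
Roommate 4 (pledges 40, payoff 77): dropping to 0 → total 230, payoff 0. No gain.
Roommate 5 (pledges 70, payoff 47): dropping to 0 → total 200, payoff 0. No gain.
Roommate 6 (pledges 80, payoff 37): dropping to 0 → total 190, payoff 0. No gain.

Yes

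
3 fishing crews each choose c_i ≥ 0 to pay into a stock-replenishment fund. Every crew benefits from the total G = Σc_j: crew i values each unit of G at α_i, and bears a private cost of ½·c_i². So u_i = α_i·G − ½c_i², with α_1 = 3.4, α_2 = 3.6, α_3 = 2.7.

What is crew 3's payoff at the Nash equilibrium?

Crew i's FOC: ∂u_i/∂c_i = α_i − c_i = 0, so c_i* = α_i.
NE contributions = (3.4, 3.6, 2.7); G = 9.7.
u_3 = α_3·G − ½·(c_3)² = 2.7·9.7 − ½·2.7² = 22.545.

22.545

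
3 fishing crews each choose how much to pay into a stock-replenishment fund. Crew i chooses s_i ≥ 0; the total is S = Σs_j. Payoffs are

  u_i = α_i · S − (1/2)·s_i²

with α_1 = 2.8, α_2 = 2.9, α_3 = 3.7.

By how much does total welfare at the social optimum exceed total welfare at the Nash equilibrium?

Crew i's FOC: ∂u_i/∂s_i = α_i − s_i = 0, so s_i* = α_i.
NE contributions = (2.8, 2.9, 3.7); S = 9.4.
W^NE = (Σα)·S − ½Σα_i² = 9.4² − ½·29.94 = 73.39.
Planner sets s_i = Σα_j = 9.4 for every i, so S^SO = 3·9.4 = 28.2.
W^SO = (Σα)·S^SO − ½·3·(Σα)² = (3/2)·9.4² = 132.54.
Deadweight loss = W^SO − W^NE = 59.15.

59.15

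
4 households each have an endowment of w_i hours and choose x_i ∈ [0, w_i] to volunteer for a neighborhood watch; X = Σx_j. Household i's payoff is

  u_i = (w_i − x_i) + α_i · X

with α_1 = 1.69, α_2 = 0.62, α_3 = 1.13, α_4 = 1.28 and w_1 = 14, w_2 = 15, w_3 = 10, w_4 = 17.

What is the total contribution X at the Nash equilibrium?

41

∂u_i/∂x_i = α_i − 1, so household i contributes w_i if α_i > 1, else 0.
α_i > 1 for i ∈ {1, 3, 4}; NE contributions (14, 0, 10, 17), X = 41.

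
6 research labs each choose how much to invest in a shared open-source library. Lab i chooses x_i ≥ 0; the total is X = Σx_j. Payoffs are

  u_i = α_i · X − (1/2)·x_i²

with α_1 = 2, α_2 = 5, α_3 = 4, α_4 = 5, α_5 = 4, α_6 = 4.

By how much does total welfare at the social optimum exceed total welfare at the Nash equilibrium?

Lab i's FOC: ∂u_i/∂x_i = α_i − x_i = 0, so x_i* = α_i.
NE contributions = (2, 5, 4, 5, 4, 4); X = 24.
W^NE = (Σα)·X − ½Σα_i² = 24² − ½·102 = 525.
Planner sets x_i = Σα_j = 24 for every i, so X^SO = 6·24 = 144.
W^SO = (Σα)·X^SO − ½·6·(Σα)² = (6/2)·24² = 1728.
Deadweight loss = W^SO − W^NE = 1203.

1203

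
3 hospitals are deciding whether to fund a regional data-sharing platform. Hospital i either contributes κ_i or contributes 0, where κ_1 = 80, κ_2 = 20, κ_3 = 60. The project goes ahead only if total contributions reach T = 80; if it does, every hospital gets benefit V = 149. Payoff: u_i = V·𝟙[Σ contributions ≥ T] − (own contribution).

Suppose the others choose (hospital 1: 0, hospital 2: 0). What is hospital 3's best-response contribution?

Others' total = 0. Even contributing 60 gives 60 < 80: no benefit either way.
Best response: 0.

0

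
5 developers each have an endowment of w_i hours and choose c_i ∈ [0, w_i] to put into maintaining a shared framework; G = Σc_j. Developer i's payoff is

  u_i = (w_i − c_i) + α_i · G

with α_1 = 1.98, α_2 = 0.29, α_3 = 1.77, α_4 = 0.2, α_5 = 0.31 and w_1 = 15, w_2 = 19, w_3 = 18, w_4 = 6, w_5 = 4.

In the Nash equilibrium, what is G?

33

∂u_i/∂c_i = α_i − 1, so developer i contributes w_i if α_i > 1, else 0.
α_i > 1 for i ∈ {1, 3}; NE contributions (15, 0, 18, 0, 0), G = 33.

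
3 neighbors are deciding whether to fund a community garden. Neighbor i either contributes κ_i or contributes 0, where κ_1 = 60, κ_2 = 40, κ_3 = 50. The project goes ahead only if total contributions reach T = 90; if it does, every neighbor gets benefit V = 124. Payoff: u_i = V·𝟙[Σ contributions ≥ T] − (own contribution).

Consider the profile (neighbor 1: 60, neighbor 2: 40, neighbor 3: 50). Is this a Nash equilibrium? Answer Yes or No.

Total = 150 ≥ 90: provided.
Neighbor 1 (pledges 60, payoff 64): dropping to 0 → total 90, payoff 124. Profitable deviation.

No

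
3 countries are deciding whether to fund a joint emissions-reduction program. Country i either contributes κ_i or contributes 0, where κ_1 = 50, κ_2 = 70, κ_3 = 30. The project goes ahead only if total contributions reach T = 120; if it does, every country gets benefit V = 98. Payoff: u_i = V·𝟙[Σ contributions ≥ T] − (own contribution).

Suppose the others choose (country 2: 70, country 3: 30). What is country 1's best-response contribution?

Others' total = 100. Contributing 50 brings total to 150 ≥ 120: gain V − κ_1 = 48.
Best response: 50.

50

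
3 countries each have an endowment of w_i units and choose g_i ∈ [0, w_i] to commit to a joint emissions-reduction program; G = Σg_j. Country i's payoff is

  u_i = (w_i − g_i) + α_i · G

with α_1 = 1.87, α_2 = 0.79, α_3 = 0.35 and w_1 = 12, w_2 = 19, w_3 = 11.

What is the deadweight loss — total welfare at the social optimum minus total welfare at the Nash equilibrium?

60.3

∂u_i/∂g_i = α_i − 1, so country i contributes w_i if α_i > 1, else 0.
α_i > 1 for i ∈ {1}; NE contributions (12, 0, 0), G = 12.
W^NE = Σw_i − G^NE + (Σα_i)·G^NE = 42 + 2.01·12 = 66.12.
Planner: ∂(Σu_j)/∂g_i = Σα_j − 1 = 2.01 > 0, so everyone contributes w_i; G^SO = 42, W^SO = 42 + 2.01·42 = 126.42.
Deadweight loss = 60.3.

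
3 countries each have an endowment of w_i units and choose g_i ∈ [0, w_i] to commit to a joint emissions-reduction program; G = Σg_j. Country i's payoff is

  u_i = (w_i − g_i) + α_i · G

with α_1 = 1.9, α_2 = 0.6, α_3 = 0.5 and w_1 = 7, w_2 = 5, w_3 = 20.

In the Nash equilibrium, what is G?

∂u_i/∂g_i = α_i − 1, so country i contributes w_i if α_i > 1, else 0.
α_i > 1 for i ∈ {1}; NE contributions (7, 0, 0), G = 7.

7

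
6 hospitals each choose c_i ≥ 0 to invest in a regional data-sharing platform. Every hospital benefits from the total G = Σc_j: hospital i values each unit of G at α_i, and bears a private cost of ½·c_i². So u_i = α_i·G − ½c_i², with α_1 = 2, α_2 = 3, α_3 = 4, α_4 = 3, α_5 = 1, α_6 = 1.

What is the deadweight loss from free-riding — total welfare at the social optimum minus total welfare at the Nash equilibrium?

412

Hospital i's FOC: ∂u_i/∂c_i = α_i − c_i = 0, so c_i* = α_i.
NE contributions = (2, 3, 4, 3, 1, 1); G = 14.
W^NE = (Σα)·G − ½Σα_i² = 14² − ½·40 = 176.
Planner sets c_i = Σα_j = 14 for every i, so G^SO = 6·14 = 84.
W^SO = (Σα)·G^SO − ½·6·(Σα)² = (6/2)·14² = 588.
Deadweight loss = W^SO − W^NE = 412.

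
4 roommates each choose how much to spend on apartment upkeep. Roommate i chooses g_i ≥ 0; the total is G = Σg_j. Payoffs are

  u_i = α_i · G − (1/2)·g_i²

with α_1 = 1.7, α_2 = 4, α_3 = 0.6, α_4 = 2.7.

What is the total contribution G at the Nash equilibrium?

Roommate i's FOC: ∂u_i/∂g_i = α_i − g_i = 0, so g_i* = α_i.
NE contributions = (1.7, 4, 0.6, 2.7); G = 9.

9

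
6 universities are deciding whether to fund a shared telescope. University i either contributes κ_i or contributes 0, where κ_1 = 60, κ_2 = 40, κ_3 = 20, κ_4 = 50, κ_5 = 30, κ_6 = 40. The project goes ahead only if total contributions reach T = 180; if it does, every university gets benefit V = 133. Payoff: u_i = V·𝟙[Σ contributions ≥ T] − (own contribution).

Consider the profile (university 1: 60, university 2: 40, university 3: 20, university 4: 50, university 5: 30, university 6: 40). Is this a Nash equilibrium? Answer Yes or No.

Total = 240 ≥ 180: provided.
University 1 (pledges 60, payoff 73): dropping to 0 → total 180, payoff 133. Profitable deviation.

No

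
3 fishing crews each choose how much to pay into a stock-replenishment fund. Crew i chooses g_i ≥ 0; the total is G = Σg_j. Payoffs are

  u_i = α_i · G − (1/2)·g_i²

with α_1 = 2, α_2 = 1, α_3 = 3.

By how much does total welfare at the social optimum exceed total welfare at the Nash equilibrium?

Crew i's FOC: ∂u_i/∂g_i = α_i − g_i = 0, so g_i* = α_i.
NE contributions = (2, 1, 3); G = 6.
W^NE = (Σα)·G − ½Σα_i² = 6² − ½·14 = 29.
Planner sets g_i = Σα_j = 6 for every i, so G^SO = 3·6 = 18.
W^SO = (Σα)·G^SO − ½·3·(Σα)² = (3/2)·6² = 54.
Deadweight loss = W^SO − W^NE = 25.

25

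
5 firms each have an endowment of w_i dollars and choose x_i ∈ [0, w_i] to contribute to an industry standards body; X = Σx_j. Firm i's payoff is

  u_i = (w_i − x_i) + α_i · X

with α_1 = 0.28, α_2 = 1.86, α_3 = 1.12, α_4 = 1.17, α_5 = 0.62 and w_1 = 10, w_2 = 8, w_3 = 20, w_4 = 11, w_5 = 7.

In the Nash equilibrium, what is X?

∂u_i/∂x_i = α_i − 1, so firm i contributes w_i if α_i > 1, else 0.
α_i > 1 for i ∈ {2, 3, 4}; NE contributions (0, 8, 20, 11, 0), X = 39.

39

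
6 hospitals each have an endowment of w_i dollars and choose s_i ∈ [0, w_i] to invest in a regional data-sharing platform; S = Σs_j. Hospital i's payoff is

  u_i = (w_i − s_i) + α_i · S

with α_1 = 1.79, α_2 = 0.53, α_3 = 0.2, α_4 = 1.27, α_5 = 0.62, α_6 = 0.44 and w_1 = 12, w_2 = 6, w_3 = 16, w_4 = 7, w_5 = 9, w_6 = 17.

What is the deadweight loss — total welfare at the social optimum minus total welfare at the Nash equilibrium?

184.8

∂u_i/∂s_i = α_i − 1, so hospital i contributes w_i if α_i > 1, else 0.
α_i > 1 for i ∈ {1, 4}; NE contributions (12, 0, 0, 7, 0, 0), S = 19.
W^NE = Σw_i − S^NE + (Σα_i)·S^NE = 67 + 3.85·19 = 140.15.
Planner: ∂(Σu_j)/∂s_i = Σα_j − 1 = 3.85 > 0, so everyone contributes w_i; S^SO = 67, W^SO = 67 + 3.85·67 = 324.95.
Deadweight loss = 184.8.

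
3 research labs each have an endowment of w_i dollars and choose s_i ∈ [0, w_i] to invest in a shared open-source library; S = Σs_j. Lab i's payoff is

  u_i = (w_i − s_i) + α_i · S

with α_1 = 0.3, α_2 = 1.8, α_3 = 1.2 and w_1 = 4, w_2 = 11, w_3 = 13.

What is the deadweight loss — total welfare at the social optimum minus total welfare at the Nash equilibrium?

∂u_i/∂s_i = α_i − 1, so lab i contributes w_i if α_i > 1, else 0.
α_i > 1 for i ∈ {2, 3}; NE contributions (0, 11, 13), S = 24.
W^NE = Σw_i − S^NE + (Σα_i)·S^NE = 28 + 2.3·24 = 83.2.
Planner: ∂(Σu_j)/∂s_i = Σα_j − 1 = 2.3 > 0, so everyone contributes w_i; S^SO = 28, W^SO = 28 + 2.3·28 = 92.4.
Deadweight loss = 9.2.

9.2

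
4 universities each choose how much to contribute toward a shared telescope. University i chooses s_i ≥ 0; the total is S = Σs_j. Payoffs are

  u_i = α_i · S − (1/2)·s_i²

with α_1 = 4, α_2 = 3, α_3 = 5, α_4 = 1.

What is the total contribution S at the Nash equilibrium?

13

University i's FOC: ∂u_i/∂s_i = α_i − s_i = 0, so s_i* = α_i.
NE contributions = (4, 3, 5, 1); S = 13.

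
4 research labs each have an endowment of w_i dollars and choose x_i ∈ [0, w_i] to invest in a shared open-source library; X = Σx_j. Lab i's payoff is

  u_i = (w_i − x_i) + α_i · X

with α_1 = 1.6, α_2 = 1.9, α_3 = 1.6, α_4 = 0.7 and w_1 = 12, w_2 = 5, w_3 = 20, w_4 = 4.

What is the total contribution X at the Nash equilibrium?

37

∂u_i/∂x_i = α_i − 1, so lab i contributes w_i if α_i > 1, else 0.
α_i > 1 for i ∈ {1, 2, 3}; NE contributions (12, 5, 20, 0), X = 37.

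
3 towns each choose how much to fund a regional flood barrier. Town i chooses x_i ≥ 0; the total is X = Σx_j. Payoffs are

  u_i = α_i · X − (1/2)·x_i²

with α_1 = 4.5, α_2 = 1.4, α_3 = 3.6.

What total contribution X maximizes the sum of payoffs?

28.5

Planner FOC: ∂(Σu_j)/∂x_i = (Σα_j) − x_i = 0, so x_i^SO = Σα_j = 9.5 for every i; X^SO = 28.5.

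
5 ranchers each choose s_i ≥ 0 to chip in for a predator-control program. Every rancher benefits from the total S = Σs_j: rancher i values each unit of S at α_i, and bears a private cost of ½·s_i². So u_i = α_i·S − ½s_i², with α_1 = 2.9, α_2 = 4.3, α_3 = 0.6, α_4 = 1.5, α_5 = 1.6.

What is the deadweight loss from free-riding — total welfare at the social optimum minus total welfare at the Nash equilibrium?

194.25

Rancher i's FOC: ∂u_i/∂s_i = α_i − s_i = 0, so s_i* = α_i.
NE contributions = (2.9, 4.3, 0.6, 1.5, 1.6); S = 10.9.
W^NE = (Σα)·S − ½Σα_i² = 10.9² − ½·32.07 = 102.775.
Planner sets s_i = Σα_j = 10.9 for every i, so S^SO = 5·10.9 = 54.5.
W^SO = (Σα)·S^SO − ½·5·(Σα)² = (5/2)·10.9² = 297.025.
Deadweight loss = W^SO − W^NE = 194.25.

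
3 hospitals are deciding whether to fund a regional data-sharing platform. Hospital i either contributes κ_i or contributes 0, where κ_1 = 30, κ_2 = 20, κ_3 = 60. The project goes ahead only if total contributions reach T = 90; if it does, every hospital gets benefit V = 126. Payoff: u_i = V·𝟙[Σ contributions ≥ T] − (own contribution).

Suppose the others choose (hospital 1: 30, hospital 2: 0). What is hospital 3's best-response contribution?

Others' total = 30. Contributing 60 brings total to 90 ≥ 90: gain V − κ_3 = 66.
Best response: 60.

60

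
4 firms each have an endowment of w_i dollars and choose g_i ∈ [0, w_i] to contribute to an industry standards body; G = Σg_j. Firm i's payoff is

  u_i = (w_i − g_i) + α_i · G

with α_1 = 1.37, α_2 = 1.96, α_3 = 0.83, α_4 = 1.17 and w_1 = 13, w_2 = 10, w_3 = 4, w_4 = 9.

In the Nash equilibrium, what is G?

32

∂u_i/∂g_i = α_i − 1, so firm i contributes w_i if α_i > 1, else 0.
α_i > 1 for i ∈ {1, 2, 4}; NE contributions (13, 10, 0, 9), G = 32.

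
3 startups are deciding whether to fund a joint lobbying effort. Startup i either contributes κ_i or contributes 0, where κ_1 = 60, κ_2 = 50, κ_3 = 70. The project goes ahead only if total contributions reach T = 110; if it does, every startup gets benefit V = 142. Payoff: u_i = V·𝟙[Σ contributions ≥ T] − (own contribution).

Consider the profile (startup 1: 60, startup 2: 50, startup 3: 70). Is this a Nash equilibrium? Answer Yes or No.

No

Total = 180 ≥ 110: provided.
Startup 1 (pledges 60, payoff 82): dropping to 0 → total 120, payoff 142. Profitable deviation.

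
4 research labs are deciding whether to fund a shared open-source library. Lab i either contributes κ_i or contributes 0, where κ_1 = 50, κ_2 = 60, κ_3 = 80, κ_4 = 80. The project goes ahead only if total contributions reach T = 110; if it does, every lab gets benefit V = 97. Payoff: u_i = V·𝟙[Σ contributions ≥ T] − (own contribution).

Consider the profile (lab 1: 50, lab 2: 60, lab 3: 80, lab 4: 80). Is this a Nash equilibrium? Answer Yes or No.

Total = 270 ≥ 110: provided.
Lab 1 (pledges 50, payoff 47): dropping to 0 → total 220, payoff 97. Profitable deviation.

No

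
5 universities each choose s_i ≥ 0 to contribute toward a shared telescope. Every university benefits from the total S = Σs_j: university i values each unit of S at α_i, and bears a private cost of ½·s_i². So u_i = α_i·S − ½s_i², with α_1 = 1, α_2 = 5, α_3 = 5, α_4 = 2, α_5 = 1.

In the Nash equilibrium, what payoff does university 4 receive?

26

University i's FOC: ∂u_i/∂s_i = α_i − s_i = 0, so s_i* = α_i.
NE contributions = (1, 5, 5, 2, 1); S = 14.
u_4 = α_4·S − ½·(s_4)² = 2·14 − ½·2² = 26.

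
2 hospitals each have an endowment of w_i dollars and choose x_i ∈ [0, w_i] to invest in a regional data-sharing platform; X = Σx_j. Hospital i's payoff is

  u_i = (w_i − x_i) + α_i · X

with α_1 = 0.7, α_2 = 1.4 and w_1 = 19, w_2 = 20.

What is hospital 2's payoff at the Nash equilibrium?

∂u_i/∂x_i = α_i − 1, so hospital i contributes w_i if α_i > 1, else 0.
α_i > 1 for i ∈ {2}; NE contributions (0, 20), X = 20.
u_2 = (20 − 20) + 1.4·20 = 28.

28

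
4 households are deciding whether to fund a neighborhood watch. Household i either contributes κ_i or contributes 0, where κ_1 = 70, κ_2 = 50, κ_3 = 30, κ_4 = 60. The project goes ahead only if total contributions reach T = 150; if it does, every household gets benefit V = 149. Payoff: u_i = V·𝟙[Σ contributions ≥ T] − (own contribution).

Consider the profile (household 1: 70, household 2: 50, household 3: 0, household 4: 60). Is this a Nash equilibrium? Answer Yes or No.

Total = 180 ≥ 150: provided.
Household 1 (pledges 70, payoff 79): dropping to 0 → total 110, payoff 0. No gain.
Household 2 (pledges 50, payoff 99): dropping to 0 → total 130, payoff 0. No gain.
Household 3 (pledges 0, payoff 149): pledging 30 → total 210, payoff 119. No gain.
Household 4 (pledges 60, payoff 89): dropping to 0 → total 120, payoff 0. No gain.

Yes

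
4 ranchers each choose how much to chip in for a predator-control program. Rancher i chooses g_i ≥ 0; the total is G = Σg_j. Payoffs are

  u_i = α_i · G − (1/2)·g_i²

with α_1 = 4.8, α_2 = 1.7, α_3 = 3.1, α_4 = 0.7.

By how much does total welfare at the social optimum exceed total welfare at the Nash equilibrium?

Rancher i's FOC: ∂u_i/∂g_i = α_i − g_i = 0, so g_i* = α_i.
NE contributions = (4.8, 1.7, 3.1, 0.7); G = 10.3.
W^NE = (Σα)·G − ½Σα_i² = 10.3² − ½·36.03 = 88.075.
Planner sets g_i = Σα_j = 10.3 for every i, so G^SO = 4·10.3 = 41.2.
W^SO = (Σα)·G^SO − ½·4·(Σα)² = (4/2)·10.3² = 212.18.
Deadweight loss = W^SO − W^NE = 124.105.

124.105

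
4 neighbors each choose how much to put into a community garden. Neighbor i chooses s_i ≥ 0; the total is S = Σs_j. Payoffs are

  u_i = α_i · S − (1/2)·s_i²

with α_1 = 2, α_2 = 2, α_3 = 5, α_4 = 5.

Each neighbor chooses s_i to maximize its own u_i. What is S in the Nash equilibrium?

Neighbor i's FOC: ∂u_i/∂s_i = α_i − s_i = 0, so s_i* = α_i.
NE contributions = (2, 2, 5, 5); S = 14.

14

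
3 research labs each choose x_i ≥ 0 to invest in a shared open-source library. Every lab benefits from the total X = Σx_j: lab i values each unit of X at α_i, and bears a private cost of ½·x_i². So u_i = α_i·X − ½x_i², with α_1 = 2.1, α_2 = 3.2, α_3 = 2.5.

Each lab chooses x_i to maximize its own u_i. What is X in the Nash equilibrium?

7.8

Lab i's FOC: ∂u_i/∂x_i = α_i − x_i = 0, so x_i* = α_i.
NE contributions = (2.1, 3.2, 2.5); X = 7.8.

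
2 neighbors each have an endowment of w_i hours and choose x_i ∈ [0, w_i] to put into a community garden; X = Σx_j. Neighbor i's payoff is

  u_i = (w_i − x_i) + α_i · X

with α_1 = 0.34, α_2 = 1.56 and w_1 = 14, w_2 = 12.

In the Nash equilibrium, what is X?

12

∂u_i/∂x_i = α_i − 1, so neighbor i contributes w_i if α_i > 1, else 0.
α_i > 1 for i ∈ {2}; NE contributions (0, 12), X = 12.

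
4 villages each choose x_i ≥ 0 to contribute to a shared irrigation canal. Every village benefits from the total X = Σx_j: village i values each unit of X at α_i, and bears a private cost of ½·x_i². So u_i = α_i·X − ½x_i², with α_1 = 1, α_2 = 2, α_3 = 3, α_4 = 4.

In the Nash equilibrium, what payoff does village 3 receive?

25.5

Village i's FOC: ∂u_i/∂x_i = α_i − x_i = 0, so x_i* = α_i.
NE contributions = (1, 2, 3, 4); X = 10.
u_3 = α_3·X − ½·(x_3)² = 3·10 − ½·3² = 25.5.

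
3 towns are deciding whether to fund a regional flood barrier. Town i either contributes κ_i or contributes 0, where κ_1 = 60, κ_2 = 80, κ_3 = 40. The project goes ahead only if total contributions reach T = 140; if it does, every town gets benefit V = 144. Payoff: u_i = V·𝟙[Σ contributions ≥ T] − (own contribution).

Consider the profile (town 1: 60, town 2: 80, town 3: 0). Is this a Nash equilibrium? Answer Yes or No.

Total = 140 ≥ 140: provided.
Town 1 (pledges 60, payoff 84): dropping to 0 → total 80, payoff 0. No gain.
Town 2 (pledges 80, payoff 64): dropping to 0 → total 60, payoff 0. No gain.
Town 3 (pledges 0, payoff 144): pledging 40 → total 180, payoff 104. No gain.

Yes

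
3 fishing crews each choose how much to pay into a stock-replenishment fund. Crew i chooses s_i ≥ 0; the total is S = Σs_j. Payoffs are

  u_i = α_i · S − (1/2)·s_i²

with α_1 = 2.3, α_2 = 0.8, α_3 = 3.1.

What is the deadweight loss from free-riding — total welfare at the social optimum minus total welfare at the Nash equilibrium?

Crew i's FOC: ∂u_i/∂s_i = α_i − s_i = 0, so s_i* = α_i.
NE contributions = (2.3, 0.8, 3.1); S = 6.2.
W^NE = (Σα)·S − ½Σα_i² = 6.2² − ½·15.54 = 30.67.
Planner sets s_i = Σα_j = 6.2 for every i, so S^SO = 3·6.2 = 18.6.
W^SO = (Σα)·S^SO − ½·3·(Σα)² = (3/2)·6.2² = 57.66.
Deadweight loss = W^SO − W^NE = 26.99.

26.99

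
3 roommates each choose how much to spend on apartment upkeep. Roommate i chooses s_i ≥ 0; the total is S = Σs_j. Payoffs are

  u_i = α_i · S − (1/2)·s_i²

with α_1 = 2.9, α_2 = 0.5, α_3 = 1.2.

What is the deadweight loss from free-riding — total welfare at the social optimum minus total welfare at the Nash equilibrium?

Roommate i's FOC: ∂u_i/∂s_i = α_i − s_i = 0, so s_i* = α_i.
NE contributions = (2.9, 0.5, 1.2); S = 4.6.
W^NE = (Σα)·S − ½Σα_i² = 4.6² − ½·10.1 = 16.11.
Planner sets s_i = Σα_j = 4.6 for every i, so S^SO = 3·4.6 = 13.8.
W^SO = (Σα)·S^SO − ½·3·(Σα)² = (3/2)·4.6² = 31.74.
Deadweight loss = W^SO − W^NE = 15.63.

15.63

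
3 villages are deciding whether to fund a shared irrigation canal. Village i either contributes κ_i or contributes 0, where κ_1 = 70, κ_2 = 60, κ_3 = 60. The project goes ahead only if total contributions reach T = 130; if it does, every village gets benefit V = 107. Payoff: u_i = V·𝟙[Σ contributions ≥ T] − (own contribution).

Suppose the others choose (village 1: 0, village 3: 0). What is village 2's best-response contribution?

0

Others' total = 0. Even contributing 60 gives 60 < 130: no benefit either way.
Best response: 0.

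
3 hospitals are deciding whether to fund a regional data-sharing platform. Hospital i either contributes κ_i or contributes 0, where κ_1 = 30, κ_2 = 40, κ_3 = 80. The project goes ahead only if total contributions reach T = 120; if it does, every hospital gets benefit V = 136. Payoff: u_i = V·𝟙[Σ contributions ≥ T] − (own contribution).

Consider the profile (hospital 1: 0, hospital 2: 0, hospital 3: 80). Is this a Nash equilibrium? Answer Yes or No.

No

Total = 80 < 120: not provided.
Hospital 1 (pledges 0, payoff 0): pledging 30 → total 110, payoff -30. No gain.
Hospital 2 (pledges 0, payoff 0): pledging 40 → total 120, payoff 96. Profitable deviation.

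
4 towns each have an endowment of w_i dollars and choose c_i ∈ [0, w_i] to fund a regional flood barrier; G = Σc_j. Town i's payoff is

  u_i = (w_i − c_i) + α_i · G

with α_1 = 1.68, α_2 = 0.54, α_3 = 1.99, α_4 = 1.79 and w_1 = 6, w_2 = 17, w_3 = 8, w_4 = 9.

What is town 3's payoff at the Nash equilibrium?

∂u_i/∂c_i = α_i − 1, so town i contributes w_i if α_i > 1, else 0.
α_i > 1 for i ∈ {1, 3, 4}; NE contributions (6, 0, 8, 9), G = 23.
u_3 = (8 − 8) + 1.99·23 = 45.77.

45.77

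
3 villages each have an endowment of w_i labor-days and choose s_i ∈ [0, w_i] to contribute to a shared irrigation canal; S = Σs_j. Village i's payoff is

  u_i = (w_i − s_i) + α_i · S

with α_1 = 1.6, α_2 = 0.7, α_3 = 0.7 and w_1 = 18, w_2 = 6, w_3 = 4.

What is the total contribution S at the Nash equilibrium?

18

∂u_i/∂s_i = α_i − 1, so village i contributes w_i if α_i > 1, else 0.
α_i > 1 for i ∈ {1}; NE contributions (18, 0, 0), S = 18.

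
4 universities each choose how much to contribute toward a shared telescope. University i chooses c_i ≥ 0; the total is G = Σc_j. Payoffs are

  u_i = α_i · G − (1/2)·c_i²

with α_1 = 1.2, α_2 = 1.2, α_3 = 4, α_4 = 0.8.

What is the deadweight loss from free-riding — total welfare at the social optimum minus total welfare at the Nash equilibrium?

61.6

University i's FOC: ∂u_i/∂c_i = α_i − c_i = 0, so c_i* = α_i.
NE contributions = (1.2, 1.2, 4, 0.8); G = 7.2.
W^NE = (Σα)·G − ½Σα_i² = 7.2² − ½·19.52 = 42.08.
Planner sets c_i = Σα_j = 7.2 for every i, so G^SO = 4·7.2 = 28.8.
W^SO = (Σα)·G^SO − ½·4·(Σα)² = (4/2)·7.2² = 103.68.
Deadweight loss = W^SO − W^NE = 61.6.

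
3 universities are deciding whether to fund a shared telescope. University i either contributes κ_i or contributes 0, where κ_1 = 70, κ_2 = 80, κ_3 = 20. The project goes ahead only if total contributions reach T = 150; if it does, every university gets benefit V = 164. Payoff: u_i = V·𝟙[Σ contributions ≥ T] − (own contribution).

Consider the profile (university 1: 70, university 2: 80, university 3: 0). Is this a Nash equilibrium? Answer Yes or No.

Yes

Total = 150 ≥ 150: provided.
University 1 (pledges 70, payoff 94): dropping to 0 → total 80, payoff 0. No gain.
University 2 (pledges 80, payoff 84): dropping to 0 → total 70, payoff 0. No gain.
University 3 (pledges 0, payoff 164): pledging 20 → total 170, payoff 144. No gain.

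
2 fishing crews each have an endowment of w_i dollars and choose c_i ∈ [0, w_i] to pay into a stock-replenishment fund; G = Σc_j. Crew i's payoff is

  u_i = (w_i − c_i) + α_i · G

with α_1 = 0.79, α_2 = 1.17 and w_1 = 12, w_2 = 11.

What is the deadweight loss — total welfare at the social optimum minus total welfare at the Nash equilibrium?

11.52

∂u_i/∂c_i = α_i − 1, so crew i contributes w_i if α_i > 1, else 0.
α_i > 1 for i ∈ {2}; NE contributions (0, 11), G = 11.
W^NE = Σw_i − G^NE + (Σα_i)·G^NE = 23 + 0.96·11 = 33.56.
Planner: ∂(Σu_j)/∂c_i = Σα_j − 1 = 0.96 > 0, so everyone contributes w_i; G^SO = 23, W^SO = 23 + 0.96·23 = 45.08.
Deadweight loss = 11.52.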